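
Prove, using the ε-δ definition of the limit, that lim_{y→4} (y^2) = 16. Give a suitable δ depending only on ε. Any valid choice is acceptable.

δ = min(1, ε/9)

Fix ε > 0. We seek δ > 0 with 0 < |y − 4| < δ ⇒ |y^2 − 16| < ε.
Factor: y^2 − 16 = (y − 4)(y + 4), so |y^2 − 16| = |y − 4|·|y + 4|.
Impose δ ≤ 1 so that |y| < 5; then |y + 4| ≤ 9.
Hence |y^2 − 16| ≤ 9|y − 4|, which is < ε once |y − 4| < ε/9.
Take δ = min(1, ε/9). If 0 < |y − 4| < δ then both bounds hold and |y^2 − 16| ≤ 9|y − 4| < 9·(ε/9) = ε.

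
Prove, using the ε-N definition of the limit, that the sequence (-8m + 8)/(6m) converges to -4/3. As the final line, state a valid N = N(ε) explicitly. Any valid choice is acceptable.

N = (4/3)/ε

Let ε > 0 be given. For m ≥ 1, |(-8m + 8)/(6m) + 4/3| = |48|/(6(6m)) = 48/(6(6m)).
Since 6m ≥ 6m for m ≥ 1, this is ≤ 48/(6·6m) = (4/3)/m.
So |(-8m + 8)/(6m) + 4/3| < ε whenever m > (4/3)/ε.
Take N = (4/3)/ε. If m > N then |(-8m + 8)/(6m) + 4/3| ≤ (4/3)/m < ε.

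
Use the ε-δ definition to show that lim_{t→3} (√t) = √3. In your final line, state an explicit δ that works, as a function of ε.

Let ε > 0. We want δ > 0 such that 0 < |t − 3| < δ implies |√t − √3| < ε.
Rationalise: √t − √3 = (t − 3)/(√t + √3), so |√t − √3| = |t − 3|/(√t + √3).
Restrict δ ≤ 3 so that |t − 3| < 3 forces t > 0, and then √t + √3 > √3.
Hence |√t − √3| < |t − 3|/√3, which is < ε once |t − 3| < √3·ε.
Take δ = min(3, √3·ε). If 0 < |t − 3| < δ then t > 0 and |√t − √3| < |t − 3|/√3 < ε.

δ = min(3, √3·ε)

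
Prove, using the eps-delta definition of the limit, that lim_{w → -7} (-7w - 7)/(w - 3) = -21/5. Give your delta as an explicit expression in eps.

delta = min(5, (25/14)eps)

Fix eps > 0. We want delta > 0 with 0 < |w + 7| < delta ⇒ |(-7w - 7)/(w - 3) + 21/5| < eps.
Combining over a common denominator, (-7w - 7)/(w - 3) + 21/5 = [(-7w - 7)·(-10) − 42·(w - 3)] / [(-10)·(w - 3)] = 28(w + 7) / ((-10)(w - 3)).
So |(-7w - 7)/(w - 3) + 21/5| = 28|w + 7| / (10·|w − 3|).
Require delta ≤ 5, so |w − 3| ≥ |-10| − |w + 7| > 10 − 5 = 5.
Hence |(-7w - 7)/(w - 3) + 21/5| < 28|w + 7|/(10·5) = (14/25)|w + 7|, which is < eps once |w + 7| < (25/14)eps.
Take delta = min(5, (25/14)eps). Then 0 < |w + 7| < delta forces both bounds, so |(-7w - 7)/(w - 3) + 21/5| < eps.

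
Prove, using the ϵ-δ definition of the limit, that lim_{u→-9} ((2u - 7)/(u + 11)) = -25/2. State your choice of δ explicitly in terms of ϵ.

Let ϵ > 0. We want δ > 0 with 0 < |u + 9| < δ ⇒ |(2u - 7)/(u + 11) + 25/2| < ϵ.
Combining over a common denominator, (2u - 7)/(u + 11) + 25/2 = [(2u - 7)·2 − (-25)·(u + 11)] / [2·(u + 11)] = 29(u + 9) / (2(u + 11)).
So |(2u - 7)/(u + 11) + 25/2| = 29|u + 9| / (2·|u + 11|).
Require δ ≤ 1, so |u + 11| ≥ |2| − |u + 9| > 2 − 1 = 1.
Hence |(2u - 7)/(u + 11) + 25/2| < 29|u + 9|/(2·1) = (29/2)|u + 9|, which is < ϵ once |u + 9| < (2/29)ϵ.
Take δ = min(1, (2/29)ϵ). Then 0 < |u + 9| < δ forces both bounds, so |(2u - 7)/(u + 11) + 25/2| < ϵ.

δ = min(1, (2/29)ϵ)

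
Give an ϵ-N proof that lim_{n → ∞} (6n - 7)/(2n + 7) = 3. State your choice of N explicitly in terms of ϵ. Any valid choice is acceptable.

Suppose ϵ > 0. For n ≥ 1, |(6n - 7)/(2n + 7) − 3| = |-56|/(2(2n + 7)) = 56/(2(2n + 7)).
Since 2n + 7 ≥ 2n for n ≥ 1, this is ≤ 56/(2·2n) = 14/n.
So |(6n - 7)/(2n + 7) − 3| < ϵ whenever n > 14/ϵ.
Take N = 14/ϵ. If n > N then |(6n - 7)/(2n + 7) − 3| ≤ 14/n < ϵ.

N = 14/ϵ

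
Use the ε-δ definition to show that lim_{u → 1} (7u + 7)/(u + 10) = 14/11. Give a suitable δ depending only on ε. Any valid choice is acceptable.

δ = min(11/2, (121/126)ε)

Fix ε > 0. We want δ > 0 with 0 < |u − 1| < δ ⇒ |(7u + 7)/(u + 10) − (14/11)| < ε.
Combining over a common denominator, (7u + 7)/(u + 10) − (14/11) = [(7u + 7)·11 − 14·(u + 10)] / [11·(u + 10)] = 63(u − 1) / (11(u + 10)).
So |(7u + 7)/(u + 10) − (14/11)| = 63|u − 1| / (11·|u + 10|).
Require δ ≤ 11/2, so |u + 10| ≥ |11| − |u − 1| > 11 − 11/2 = 11/2.
Hence |(7u + 7)/(u + 10) − (14/11)| < 63|u − 1|/(11·(11/2)) = (126/121)|u − 1|, which is < ε once |u − 1| < (121/126)ε.
Take δ = min(11/2, (121/126)ε). Then 0 < |u − 1| < δ forces both bounds, so |(7u + 7)/(u + 10) − (14/11)| < ε.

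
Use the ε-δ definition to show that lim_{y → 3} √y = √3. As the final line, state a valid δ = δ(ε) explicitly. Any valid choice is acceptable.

δ = min(3, √3·ε)

Fix ε > 0. We want δ > 0 such that 0 < |y − 3| < δ implies |√y − √3| < ε.
Multiplying by the conjugate, |√y − √3| = |y − 3|/(√y + √3).
Restrict δ ≤ 3 so that |y − 3| < 3 forces y > 0, and then √y + √3 > √3.
Hence |√y − √3| < |y − 3|/√3, which is < ε once |y − 3| < √3·ε.
Take δ = min(3, √3·ε). If 0 < |y − 3| < δ then y > 0 and |√y − √3| < |y − 3|/√3 < ε.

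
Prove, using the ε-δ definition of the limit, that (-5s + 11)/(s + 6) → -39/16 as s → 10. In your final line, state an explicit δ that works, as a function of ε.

Let ε > 0 be given. We want δ > 0 with 0 < |s − 10| < δ ⇒ |(-5s + 11)/(s + 6) + 39/16| < ε.
Combining over a common denominator, (-5s + 11)/(s + 6) + 39/16 = [(-5s + 11)·16 − (-39)·(s + 6)] / [16·(s + 6)] = -41(s − 10) / (16(s + 6)).
So |(-5s + 11)/(s + 6) + 39/16| = 41|s − 10| / (16·|s + 6|).
Require δ ≤ 8, so |s + 6| ≥ |16| − |s − 10| > 16 − 8 = 8.
Hence |(-5s + 11)/(s + 6) + 39/16| < 41|s − 10|/(16·8) = (41/128)|s − 10|, which is < ε once |s − 10| < (128/41)ε.
Take δ = min(8, (128/41)ε). Then 0 < |s − 10| < δ forces both bounds, so |(-5s + 11)/(s + 6) + 39/16| < ε.

δ = min(8, (128/41)ε)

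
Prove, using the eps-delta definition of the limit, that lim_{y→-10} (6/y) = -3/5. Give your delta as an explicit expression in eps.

delta = min(5, (25/3)eps)

Suppose eps > 0. We seek delta > 0 such that 0 < |y + 10| < delta implies |6/y + 3/5| < eps.
|6/y + 3/5| = 6·|-10 − y|/(10·|y|) = 6|y + 10|/(10|y|).
Require delta ≤ 5 so that |y| > 10 − 5 = 5, hence 10|y| > 50.
Then |6/y + 3/5| < 6|y + 10|/50, which is < eps when |y + 10| < (25/3)eps.
Take delta = min(5, (25/3)eps). Then 0 < |y + 10| < delta gives both |y + 10| < 5 and |y + 10| < (25/3)eps, so |6/y + 3/5| < eps.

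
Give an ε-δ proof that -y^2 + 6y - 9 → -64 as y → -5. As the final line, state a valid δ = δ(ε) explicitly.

δ = min(1, ε/17)

Suppose ε > 0. We want δ > 0 such that 0 < |y + 5| < δ implies |(-y^2 + 6y - 9) + 64| < ε.
(-y^2 + 6y - 9) + 64 = -y^2 + 6y + 55 = (y + 5)(-y + 11).
So |(-y^2 + 6y - 9) + 64| = |y + 5|·|-y + 11|.
Require δ ≤ 1. Then |y + 5| < 1 gives |y| < 6, and by the triangle inequality |-y + 11| ≤ 6 + 11 = 17.
Hence |(-y^2 + 6y - 9) + 64| ≤ 17|y + 5| < ε provided |y + 5| < ε/17.
Take δ = min(1, ε/17). Then 0 < |y + 5| < δ gives both |y + 5| < 1 and |y + 5| < ε/17, so |(-y^2 + 6y - 9) + 64| < ε.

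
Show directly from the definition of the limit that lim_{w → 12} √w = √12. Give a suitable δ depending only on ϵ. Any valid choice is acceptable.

Let ϵ > 0. We want δ > 0 such that 0 < |w − 12| < δ implies |√w − √12| < ϵ.
Multiplying by the conjugate, |√w − √12| = |w − 12|/(√w + √12).
Restrict δ ≤ 12 so that |w − 12| < 12 forces w > 0, and then √w + √12 > √12.
Hence |√w − √12| < |w − 12|/√12, which is < ϵ once |w − 12| < √12·ϵ.
Take δ = min(12, √12·ϵ). If 0 < |w − 12| < δ then w > 0 and |√w − √12| < |w − 12|/√12 < ϵ.

δ = min(12, √12·ϵ)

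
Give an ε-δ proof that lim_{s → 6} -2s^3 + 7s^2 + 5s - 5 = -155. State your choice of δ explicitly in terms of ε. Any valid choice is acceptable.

Let ε > 0. We want δ > 0 such that 0 < |s − 6| < δ implies |(-2s^3 + 7s^2 + 5s - 5) + 155| < ε.
(-2s^3 + 7s^2 + 5s - 5) + 155 = -2s^3 + 7s^2 + 5s + 150 = (s − 6)(-2s^2 - 5s - 25).
So |(-2s^3 + 7s^2 + 5s - 5) + 155| = |s − 6|·|-2s^2 - 5s - 25|.
Require δ ≤ 1. Then |s − 6| < 1 gives |s| < 7, and by the triangle inequality |-2s^2 - 5s - 25| ≤ 2·7^2 + 5·7 + 25 = 158.
Hence |(-2s^3 + 7s^2 + 5s - 5) + 155| ≤ 158|s − 6| < ε provided |s − 6| < ε/158.
Take δ = min(1, ε/158). Then 0 < |s − 6| < δ gives both |s − 6| < 1 and |s − 6| < ε/158, so |(-2s^3 + 7s^2 + 5s - 5) + 155| < ε.

δ = min(1, ε/158)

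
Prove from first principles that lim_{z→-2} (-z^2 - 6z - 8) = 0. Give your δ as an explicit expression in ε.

Fix ε > 0. We want δ > 0 such that 0 < |z + 2| < δ implies |(-z^2 - 6z - 8)| < ε.
(-z^2 - 6z - 8) = -z^2 - 6z - 8 = (z + 2)(-z - 4).
So |(-z^2 - 6z - 8)| = |z + 2|·|-z - 4|.
Assume first that |z + 2| < 1, so |z| < 3. Then |-z - 4| ≤ 3 + 4 = 7.
Hence |(-z^2 - 6z - 8)| ≤ 7|z + 2| < ε provided |z + 2| < ε/7.
Take δ = min(1, ε/7). Then 0 < |z + 2| < δ gives both |z + 2| < 1 and |z + 2| < ε/7, so |(-z^2 - 6z - 8)| < ε.

δ = min(1, ε/7)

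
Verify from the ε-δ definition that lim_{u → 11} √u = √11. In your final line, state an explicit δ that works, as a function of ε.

Let ε > 0 be given. We want δ > 0 such that 0 < |u − 11| < δ implies |√u − √11| < ε.
Rationalise: √u − √11 = (u − 11)/(√u + √11), so |√u − √11| = |u − 11|/(√u + √11).
Restrict δ ≤ 11 so that |u − 11| < 11 forces u > 0, and then √u + √11 > √11.
Hence |√u − √11| < |u − 11|/√11, which is < ε once |u − 11| < √11·ε.
Take δ = min(11, √11·ε). If 0 < |u − 11| < δ then u > 0 and |√u − √11| < |u − 11|/√11 < ε.

δ = min(11, √11·ε)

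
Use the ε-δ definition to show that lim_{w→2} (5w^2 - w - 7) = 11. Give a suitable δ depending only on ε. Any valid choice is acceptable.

Let ε > 0 be given. We want δ > 0 such that 0 < |w − 2| < δ implies |(5w^2 - w - 7) − 11| < ε.
(5w^2 - w - 7) − 11 = 5w^2 - w - 18 = (w − 2)(5w + 9).
So |(5w^2 - w - 7) − 11| = |w − 2|·|5w + 9|.
Assume first that |w − 2| < 2, so |w| < 4. Then |5w + 9| ≤ 5·4 + 9 = 29.
Hence |(5w^2 - w - 7) − 11| ≤ 29|w − 2| < ε provided |w − 2| < ε/29.
Take δ = min(2, ε/29). Then 0 < |w − 2| < δ gives both |w − 2| < 2 and |w − 2| < ε/29, so |(5w^2 - w - 7) − 11| < ε.

δ = min(2, ε/29)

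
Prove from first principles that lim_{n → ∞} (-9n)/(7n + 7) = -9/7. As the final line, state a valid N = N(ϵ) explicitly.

N = (9/7)/ϵ

Let ϵ > 0 be given. For n ≥ 1, |(-9n)/(7n + 7) + 9/7| = |63|/(7(7n + 7)) = 63/(7(7n + 7)).
Since 7n + 7 ≥ 7n for n ≥ 1, this is ≤ 63/(7·7n) = (9/7)/n.
So |(-9n)/(7n + 7) + 9/7| < ϵ whenever n > (9/7)/ϵ.
Take N = (9/7)/ϵ. If n > N then |(-9n)/(7n + 7) + 9/7| ≤ (9/7)/n < ϵ.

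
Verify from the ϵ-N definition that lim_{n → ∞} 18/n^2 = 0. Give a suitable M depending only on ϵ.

M = (18/ϵ)^{1/2}

Fix ϵ > 0. For n ≥ 1, |18/n^2 − 0| = 18/n^2.
18/n^2 < ϵ ⇔ n^2 > 18/ϵ ⇔ n > (18/ϵ)^{1/2}.
Take M = (18/ϵ)^{1/2}. Then n > M implies 18/n^2 < ϵ.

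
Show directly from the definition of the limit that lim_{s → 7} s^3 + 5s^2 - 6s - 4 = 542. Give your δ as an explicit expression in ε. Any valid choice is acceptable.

δ = min(1, ε/238)

Suppose ε > 0. We want δ > 0 such that 0 < |s − 7| < δ implies |(s^3 + 5s^2 - 6s - 4) − 542| < ε.
(s^3 + 5s^2 - 6s - 4) − 542 = s^3 + 5s^2 - 6s - 546 = (s − 7)(s^2 + 12s + 78).
So |(s^3 + 5s^2 - 6s - 4) − 542| = |s − 7|·|s^2 + 12s + 78|.
Assume first that |s − 7| < 1, so |s| < 8. Then |s^2 + 12s + 78| ≤ 8^2 + 12·8 + 78 = 238.
Hence |(s^3 + 5s^2 - 6s - 4) − 542| ≤ 238|s − 7| < ε provided |s − 7| < ε/238.
Take δ = min(1, ε/238). Then 0 < |s − 7| < δ gives both |s − 7| < 1 and |s − 7| < ε/238, so |(s^3 + 5s^2 - 6s - 4) − 542| < ε.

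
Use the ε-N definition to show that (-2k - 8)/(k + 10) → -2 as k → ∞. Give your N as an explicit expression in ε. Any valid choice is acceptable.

Suppose ε > 0. For k ≥ 1, |(-2k - 8)/(k + 10) + 2| = |12|/((k + 10)) = 12/((k + 10)).
Since k + 10 ≥ k for k ≥ 1, this is ≤ 12/(k) = 12/k.
So |(-2k - 8)/(k + 10) + 2| < ε whenever k > 12/ε.
Take N = 12/ε. If k > N then |(-2k - 8)/(k + 10) + 2| ≤ 12/k < ε.

N = 12/ε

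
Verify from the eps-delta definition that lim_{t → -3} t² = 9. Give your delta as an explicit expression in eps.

Suppose eps > 0. We seek delta > 0 with 0 < |t + 3| < delta ⇒ |t² − 9| < eps.
Factor: t² − 9 = (t + 3)(t - 3), so |t² − 9| = |t + 3|·|t - 3|.
Restrict delta ≤ 1. Then |t + 3| < 1 gives |t| < 4, so by the triangle inequality |t - 3| ≤ 4 + 3 = 7.
Hence |t² − 9| ≤ 7|t + 3|, which is < eps once |t + 3| < eps/7.
Take delta = min(1, eps/7). If 0 < |t + 3| < delta then both bounds hold and |t² − 9| ≤ 7|t + 3| < 7·(eps/7) = eps.

delta = min(1, eps/7)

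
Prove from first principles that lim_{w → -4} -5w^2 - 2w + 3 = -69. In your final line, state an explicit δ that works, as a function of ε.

δ = min(2, ε/48)

Suppose ε > 0. We want δ > 0 such that 0 < |w + 4| < δ implies |(-5w^2 - 2w + 3) + 69| < ε.
(-5w^2 - 2w + 3) + 69 = -5w^2 - 2w + 72 = (w + 4)(-5w + 18).
So |(-5w^2 - 2w + 3) + 69| = |w + 4|·|-5w + 18|.
Assume first that |w + 4| < 2, so |w| < 6. Then |-5w + 18| ≤ 5·6 + 18 = 48.
Hence |(-5w^2 - 2w + 3) + 69| ≤ 48|w + 4| < ε provided |w + 4| < ε/48.
Choosing δ = min(2, ε/48) ensures both conditions, hence |(-5w^2 - 2w + 3) + 69| < ε.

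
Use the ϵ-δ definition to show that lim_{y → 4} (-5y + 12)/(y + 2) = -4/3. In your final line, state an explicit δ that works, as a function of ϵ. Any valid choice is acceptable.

δ = min(3, (9/11)ϵ)

Suppose ϵ > 0. We want δ > 0 with 0 < |y − 4| < δ ⇒ |(-5y + 12)/(y + 2) + 4/3| < ϵ.
Combining over a common denominator, (-5y + 12)/(y + 2) + 4/3 = [(-5y + 12)·6 − (-8)·(y + 2)] / [6·(y + 2)] = -22(y − 4) / (6(y + 2)).
So |(-5y + 12)/(y + 2) + 4/3| = 22|y − 4| / (6·|y + 2|).
Restrict δ ≤ 3. Then |y − 4| < 3 gives |y + 2| = |(y − 4) + 6| ≥ 6 − 3 = 3.
Hence |(-5y + 12)/(y + 2) + 4/3| < 22|y − 4|/(6·3) = (11/9)|y − 4|, which is < ϵ once |y − 4| < (9/11)ϵ.
Take δ = min(3, (9/11)ϵ). Then 0 < |y − 4| < δ forces both bounds, so |(-5y + 12)/(y + 2) + 4/3| < ϵ.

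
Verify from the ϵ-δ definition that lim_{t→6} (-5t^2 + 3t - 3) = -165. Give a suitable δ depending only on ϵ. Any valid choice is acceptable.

δ = min(1, ϵ/62)

Fix ϵ > 0. We want δ > 0 such that 0 < |t − 6| < δ implies |(-5t^2 + 3t - 3) + 165| < ϵ.
(-5t^2 + 3t - 3) + 165 = -5t^2 + 3t + 162 = (t − 6)(-5t - 27).
So |(-5t^2 + 3t - 3) + 165| = |t − 6|·|-5t - 27|.
Require δ ≤ 1. Then |t − 6| < 1 gives |t| < 7, and by the triangle inequality |-5t - 27| ≤ 5·7 + 27 = 62.
Hence |(-5t^2 + 3t - 3) + 165| ≤ 62|t − 6| < ϵ provided |t − 6| < ϵ/62.
Take δ = min(1, ϵ/62). Then 0 < |t − 6| < δ gives both |t − 6| < 1 and |t − 6| < ϵ/62, so |(-5t^2 + 3t - 3) + 165| < ϵ.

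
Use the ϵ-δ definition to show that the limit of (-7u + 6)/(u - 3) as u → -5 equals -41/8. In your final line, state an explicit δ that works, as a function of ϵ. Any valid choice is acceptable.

δ = min(4, (32/15)ϵ)

Let ϵ > 0. We want δ > 0 with 0 < |u + 5| < δ ⇒ |(-7u + 6)/(u - 3) + 41/8| < ϵ.
Combining over a common denominator, (-7u + 6)/(u - 3) + 41/8 = [(-7u + 6)·(-8) − 41·(u - 3)] / [(-8)·(u - 3)] = 15(u + 5) / ((-8)(u - 3)).
So |(-7u + 6)/(u - 3) + 41/8| = 15|u + 5| / (8·|u − 3|).
Restrict δ ≤ 4. Then |u + 5| < 4 gives |u − 3| = |(u + 5) + (-8)| ≥ 8 − 4 = 4.
Hence |(-7u + 6)/(u - 3) + 41/8| < 15|u + 5|/(8·4) = (15/32)|u + 5|, which is < ϵ once |u + 5| < (32/15)ϵ.
Take δ = min(4, (32/15)ϵ). Then 0 < |u + 5| < δ forces both bounds, so |(-7u + 6)/(u - 3) + 41/8| < ϵ.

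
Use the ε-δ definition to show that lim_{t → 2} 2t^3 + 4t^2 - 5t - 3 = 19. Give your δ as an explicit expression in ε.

Suppose ε > 0. We want δ > 0 such that 0 < |t − 2| < δ implies |(2t^3 + 4t^2 - 5t - 3) − 19| < ε.
(2t^3 + 4t^2 - 5t - 3) − 19 = 2t^3 + 4t^2 - 5t - 22 = (t − 2)(2t^2 + 8t + 11).
So |(2t^3 + 4t^2 - 5t - 3) − 19| = |t − 2|·|2t^2 + 8t + 11|.
Require δ ≤ 1. Then |t − 2| < 1 gives |t| < 3, and by the triangle inequality |2t^2 + 8t + 11| ≤ 2·3^2 + 8·3 + 11 = 53.
Hence |(2t^3 + 4t^2 - 5t - 3) − 19| ≤ 53|t − 2| < ε provided |t − 2| < ε/53.
Take δ = min(1, ε/53). Then 0 < |t − 2| < δ gives both |t − 2| < 1 and |t − 2| < ε/53, so |(2t^3 + 4t^2 - 5t - 3) − 19| < ε.

δ = min(1, ε/53)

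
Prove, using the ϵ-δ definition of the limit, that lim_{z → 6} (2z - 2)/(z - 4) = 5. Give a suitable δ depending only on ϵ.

δ = min(1, (1/3)ϵ)

Suppose ϵ > 0. We want δ > 0 with 0 < |z − 6| < δ ⇒ |(2z - 2)/(z - 4) − 5| < ϵ.
Combining over a common denominator, (2z - 2)/(z - 4) − 5 = [(2z - 2)·2 − 10·(z - 4)] / [2·(z - 4)] = -6(z − 6) / (2(z - 4)).
So |(2z - 2)/(z - 4) − 5| = 6|z − 6| / (2·|z − 4|).
Restrict δ ≤ 1. Then |z − 6| < 1 gives |z − 4| = |(z − 6) + 2| ≥ 2 − 1 = 1.
Hence |(2z - 2)/(z - 4) − 5| < 6|z − 6|/(2·1) = 3|z − 6|, which is < ϵ once |z − 6| < (1/3)ϵ.
Take δ = min(1, (1/3)ϵ). Then 0 < |z − 6| < δ forces both bounds, so |(2z - 2)/(z - 4) − 5| < ϵ.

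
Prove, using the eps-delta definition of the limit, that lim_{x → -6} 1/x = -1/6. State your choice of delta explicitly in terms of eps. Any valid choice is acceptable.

delta = min(3, 18eps)

Let eps > 0. We seek delta > 0 such that 0 < |x + 6| < delta implies |1/x + 1/6| < eps.
|1/x + 1/6| = |-6 − x|/(6·|x|) = |x + 6|/(6|x|).
Restrict delta ≤ 3. Then |x + 6| < 3 gives |x| > 3, so 6|x| > 18.
Then |1/x + 1/6| < |x + 6|/18, which is < eps when |x + 6| < 18eps.
Take delta = min(3, 18eps). Then 0 < |x + 6| < delta gives both |x + 6| < 3 and |x + 6| < 18eps, so |1/x + 1/6| < eps.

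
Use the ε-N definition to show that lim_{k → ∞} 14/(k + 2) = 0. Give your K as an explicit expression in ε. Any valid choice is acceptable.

Suppose ε > 0. For k ≥ 1, |14/(k + 2) − 0| = 14/(k + 2) ≤ 14/k.
We need 14/k < ε, i.e. k > 14/ε.
Take K = 14/ε. If k > K then |14/(k + 2)| ≤ 14/k < ε.

K = 14/ε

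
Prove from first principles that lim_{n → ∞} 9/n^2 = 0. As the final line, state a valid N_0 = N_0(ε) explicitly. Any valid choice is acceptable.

Let ε > 0. For n ≥ 1, |9/n^2 − 0| = 9/n^2.
9/n^2 < ε ⇔ n^2 > 9/ε ⇔ n > (9/ε)^{1/2}.
Take N_0 = (9/ε)^{1/2}. Then n > N_0 implies 9/n^2 < ε.

N_0 = (9/ε)^{1/2}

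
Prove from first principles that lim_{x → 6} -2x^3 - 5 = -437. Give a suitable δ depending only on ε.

Fix ε > 0. We want δ > 0 such that 0 < |x − 6| < δ implies |(-2x^3 - 5) + 437| < ε.
(-2x^3 - 5) + 437 = -2x^3 + 432 = (x − 6)(-2x^2 - 12x - 72).
So |(-2x^3 - 5) + 437| = |x − 6|·|-2x^2 - 12x - 72|.
Require δ ≤ 2. Then |x − 6| < 2 gives |x| < 8, and by the triangle inequality |-2x^2 - 12x - 72| ≤ 2·8^2 + 12·8 + 72 = 296.
Hence |(-2x^3 - 5) + 437| ≤ 296|x − 6| < ε provided |x − 6| < ε/296.
Choosing δ = min(2, ε/296) ensures both conditions, hence |(-2x^3 - 5) + 437| < ε.

δ = min(2, ε/296)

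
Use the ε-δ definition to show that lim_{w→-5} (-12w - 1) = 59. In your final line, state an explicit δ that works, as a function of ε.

Let ε > 0. We need δ > 0 so that 0 < |w + 5| < δ implies |(-12w - 1) − 59| < ε.
Since (-12w - 1) − 59 = -12(w + 5), we have |(-12w - 1) − 59| = 12|w + 5|.
Thus it suffices that |w + 5| < ε/12.
Take δ = ε/12. If 0 < |w + 5| < δ then |(-12w - 1) − 59| = 12|w + 5| < 12·(ε/12) = ε.

δ = ε/12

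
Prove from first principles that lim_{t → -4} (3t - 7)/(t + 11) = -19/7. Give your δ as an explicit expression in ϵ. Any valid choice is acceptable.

Fix ϵ > 0. We want δ > 0 with 0 < |t + 4| < δ ⇒ |(3t - 7)/(t + 11) + 19/7| < ϵ.
Combining over a common denominator, (3t - 7)/(t + 11) + 19/7 = [(3t - 7)·7 − (-19)·(t + 11)] / [7·(t + 11)] = 40(t + 4) / (7(t + 11)).
So |(3t - 7)/(t + 11) + 19/7| = 40|t + 4| / (7·|t + 11|).
Restrict δ ≤ 7/2. Then |t + 4| < 7/2 gives |t + 11| = |(t + 4) + 7| ≥ 7 − 7/2 = 7/2.
Hence |(3t - 7)/(t + 11) + 19/7| < 40|t + 4|/(7·(7/2)) = (80/49)|t + 4|, which is < ϵ once |t + 4| < (49/80)ϵ.
Take δ = min(7/2, (49/80)ϵ). Then 0 < |t + 4| < δ forces both bounds, so |(3t - 7)/(t + 11) + 19/7| < ϵ.

δ = min(7/2, (49/80)ϵ)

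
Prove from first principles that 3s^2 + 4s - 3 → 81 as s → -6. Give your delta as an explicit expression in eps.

delta = min(1, eps/35)

Let eps > 0. We want delta > 0 such that 0 < |s + 6| < delta implies |(3s^2 + 4s - 3) − 81| < eps.
(3s^2 + 4s - 3) − 81 = 3s^2 + 4s - 84 = (s + 6)(3s - 14).
So |(3s^2 + 4s - 3) − 81| = |s + 6|·|3s - 14|.
Require delta ≤ 1. Then |s + 6| < 1 gives |s| < 7, and by the triangle inequality |3s - 14| ≤ 3·7 + 14 = 35.
Hence |(3s^2 + 4s - 3) − 81| ≤ 35|s + 6| < eps provided |s + 6| < eps/35.
Take delta = min(1, eps/35). Then 0 < |s + 6| < delta gives both |s + 6| < 1 and |s + 6| < eps/35, so |(3s^2 + 4s - 3) − 81| < eps.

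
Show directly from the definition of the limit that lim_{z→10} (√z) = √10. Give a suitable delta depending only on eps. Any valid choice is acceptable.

Let eps > 0 be given. We want delta > 0 such that 0 < |z − 10| < delta implies |√z − √10| < eps.
Rationalise: √z − √10 = (z − 10)/(√z + √10), so |√z − √10| = |z − 10|/(√z + √10).
Restrict delta ≤ 10 so that |z − 10| < 10 forces z > 0, and then √z + √10 > √10.
Hence |√z − √10| < |z − 10|/√10, which is < eps once |z − 10| < √10·eps.
Take delta = min(10, √10·eps). If 0 < |z − 10| < delta then z > 0 and |√z − √10| < |z − 10|/√10 < eps.

delta = min(10, √10·eps)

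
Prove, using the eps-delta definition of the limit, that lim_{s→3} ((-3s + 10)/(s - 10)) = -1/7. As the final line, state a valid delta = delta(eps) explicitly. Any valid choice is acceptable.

Fix eps > 0. We want delta > 0 with 0 < |s − 3| < delta ⇒ |(-3s + 10)/(s - 10) + 1/7| < eps.
Combining over a common denominator, (-3s + 10)/(s - 10) + 1/7 = [(-3s + 10)·(-7) − 1·(s - 10)] / [(-7)·(s - 10)] = 20(s − 3) / ((-7)(s - 10)).
So |(-3s + 10)/(s - 10) + 1/7| = 20|s − 3| / (7·|s − 10|).
Restrict delta ≤ 7/2. Then |s − 3| < 7/2 gives |s − 10| = |(s − 3) + (-7)| ≥ 7 − 7/2 = 7/2.
Hence |(-3s + 10)/(s - 10) + 1/7| < 20|s − 3|/(7·(7/2)) = (40/49)|s − 3|, which is < eps once |s − 3| < (49/40)eps.
Take delta = min(7/2, (49/40)eps). Then 0 < |s − 3| < delta forces both bounds, so |(-3s + 10)/(s - 10) + 1/7| < eps.

delta = min(7/2, (49/40)eps)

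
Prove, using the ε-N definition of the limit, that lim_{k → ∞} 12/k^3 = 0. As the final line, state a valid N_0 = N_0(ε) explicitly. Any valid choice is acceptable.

N_0 = (12/ε)^{1/3}

Let ε > 0. For k ≥ 1, |12/k^3 − 0| = 12/k^3.
12/k^3 < ε ⇔ k^3 > 12/ε ⇔ k > (12/ε)^{1/3}.
Take N_0 = (12/ε)^{1/3}. Then k > N_0 implies 12/k^3 < ε.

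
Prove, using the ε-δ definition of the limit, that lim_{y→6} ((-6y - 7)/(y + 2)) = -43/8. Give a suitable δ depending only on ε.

δ = min(4, (32/5)ε)

Suppose ε > 0. We want δ > 0 with 0 < |y − 6| < δ ⇒ |(-6y - 7)/(y + 2) + 43/8| < ε.
Combining over a common denominator, (-6y - 7)/(y + 2) + 43/8 = [(-6y - 7)·8 − (-43)·(y + 2)] / [8·(y + 2)] = -5(y − 6) / (8(y + 2)).
So |(-6y - 7)/(y + 2) + 43/8| = 5|y − 6| / (8·|y + 2|).
Restrict δ ≤ 4. Then |y − 6| < 4 gives |y + 2| = |(y − 6) + 8| ≥ 8 − 4 = 4.
Hence |(-6y - 7)/(y + 2) + 43/8| < 5|y − 6|/(8·4) = (5/32)|y − 6|, which is < ε once |y − 6| < (32/5)ε.
Take δ = min(4, (32/5)ε). Then 0 < |y − 6| < δ forces both bounds, so |(-6y - 7)/(y + 2) + 43/8| < ε.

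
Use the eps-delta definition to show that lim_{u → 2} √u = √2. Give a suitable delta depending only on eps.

Let eps > 0 be given. We want delta > 0 such that 0 < |u − 2| < delta implies |√u − √2| < eps.
Rationalise: √u − √2 = (u − 2)/(√u + √2), so |√u − √2| = |u − 2|/(√u + √2).
Restrict delta ≤ 2 so that |u − 2| < 2 forces u > 0, and then √u + √2 > √2.
Hence |√u − √2| < |u − 2|/√2, which is < eps once |u − 2| < √2·eps.
Take delta = min(2, √2·eps). If 0 < |u − 2| < delta then u > 0 and |√u − √2| < |u − 2|/√2 < eps.

delta = min(2, √2·eps)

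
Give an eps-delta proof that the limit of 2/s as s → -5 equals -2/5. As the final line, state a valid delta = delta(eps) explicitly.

Suppose eps > 0. We seek delta > 0 such that 0 < |s + 5| < delta implies |2/s + 2/5| < eps.
|2/s + 2/5| = 2·|-5 − s|/(5·|s|) = 2|s + 5|/(5|s|).
Restrict delta ≤ 5/2. Then |s + 5| < 5/2 gives |s| > 5/2, so 5|s| > 25/2.
Then |2/s + 2/5| < 2|s + 5|/(25/2), which is < eps when |s + 5| < (25/4)eps.
Take delta = min(5/2, (25/4)eps). Then 0 < |s + 5| < delta gives both |s + 5| < 5/2 and |s + 5| < (25/4)eps, so |2/s + 2/5| < eps.

delta = min(5/2, (25/4)eps)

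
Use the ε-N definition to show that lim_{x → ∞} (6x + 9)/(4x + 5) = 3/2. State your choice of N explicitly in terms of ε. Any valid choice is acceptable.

N = (3/8)/ε

Let ε > 0 be given. We seek N > 0 such that x > N implies |(6x + 9)/(4x + 5) − (3/2)| < ε.
(6x + 9)/(4x + 5) − (3/2) = (4(6x + 9) − 6(4x + 5)) / (4(4x + 5)) = 6/(4(4x + 5)).
For x > 0 we have 4x + 5 > 4x, so |(6x + 9)/(4x + 5) − (3/2)| = 6/(4(4x + 5)) < 6/(4·4x) = (3/8)/x.
Thus |(6x + 9)/(4x + 5) − (3/2)| < ε whenever x > (3/8)/ε.
Take N = (3/8)/ε. If x > N then |(6x + 9)/(4x + 5) − (3/2)| < (3/8)/x < ε.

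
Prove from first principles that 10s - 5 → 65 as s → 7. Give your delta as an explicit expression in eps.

delta = eps/10

Let eps > 0 be given. We need delta > 0 so that 0 < |s − 7| < delta implies |(10s - 5) − 65| < eps.
Since (10s - 5) − 65 = 10(s − 7), we have |(10s - 5) − 65| = 10|s − 7|.
So 10|s − 7| < eps exactly when |s − 7| < eps/10.
Choosing delta = eps/10 gives |(10s - 5) − 65| = 10|s − 7| < eps whenever |s − 7| < delta.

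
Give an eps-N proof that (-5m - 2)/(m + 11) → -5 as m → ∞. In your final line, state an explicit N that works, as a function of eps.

Let eps > 0 be given. For m ≥ 1, |(-5m - 2)/(m + 11) + 5| = |53|/((m + 11)) = 53/((m + 11)).
Since m + 11 ≥ m for m ≥ 1, this is ≤ 53/(m) = 53/m.
So |(-5m - 2)/(m + 11) + 5| < eps whenever m > 53/eps.
Take N = 53/eps. If m > N then |(-5m - 2)/(m + 11) + 5| ≤ 53/m < eps.

N = 53/eps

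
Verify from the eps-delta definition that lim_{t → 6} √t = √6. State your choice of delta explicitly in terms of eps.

delta = min(6, √6·eps)

Suppose eps > 0. We want delta > 0 such that 0 < |t − 6| < delta implies |√t − √6| < eps.
Rationalise: √t − √6 = (t − 6)/(√t + √6), so |√t − √6| = |t − 6|/(√t + √6).
Restrict delta ≤ 6 so that |t − 6| < 6 forces t > 0, and then √t + √6 > √6.
Hence |√t − √6| < |t − 6|/√6, which is < eps once |t − 6| < √6·eps.
Take delta = min(6, √6·eps). If 0 < |t − 6| < delta then t > 0 and |√t − √6| < |t − 6|/√6 < eps.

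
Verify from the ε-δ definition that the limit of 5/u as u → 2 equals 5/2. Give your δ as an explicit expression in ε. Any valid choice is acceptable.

Let ε > 0. We seek δ > 0 such that 0 < |u − 2| < δ implies |5/u − (5/2)| < ε.
|5/u − (5/2)| = 5·|2 − u|/(2·|u|) = 5|u − 2|/(2|u|).
Restrict δ ≤ 1. Then |u − 2| < 1 gives |u| > 1, so 2|u| > 2.
Then |5/u − (5/2)| < 5|u − 2|/2, which is < ε when |u − 2| < (2/5)ε.
Take δ = min(1, (2/5)ε). Then 0 < |u − 2| < δ gives both |u − 2| < 1 and |u − 2| < (2/5)ε, so |5/u − (5/2)| < ε.

δ = min(1, (2/5)ε)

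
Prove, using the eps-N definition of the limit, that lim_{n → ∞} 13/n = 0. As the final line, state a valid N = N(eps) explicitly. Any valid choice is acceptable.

Let eps > 0. For n ≥ 1, |13/n − 0| = 13/(n) ≤ 13/n.
We need 13/n < eps, i.e. n > 13/eps.
Take N = 13/eps. If n > N then |13/n| ≤ 13/n < eps.

N = 13/eps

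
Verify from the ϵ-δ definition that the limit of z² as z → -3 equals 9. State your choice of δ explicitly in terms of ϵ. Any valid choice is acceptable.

δ = min(1, ϵ/7)

Let ϵ > 0. We seek δ > 0 with 0 < |z + 3| < δ ⇒ |z² − 9| < ϵ.
Factor: z² − 9 = (z + 3)(z - 3), so |z² − 9| = |z + 3|·|z - 3|.
Impose δ ≤ 1 so that |z| < 4; then |z - 3| ≤ 7.
Hence |z² − 9| ≤ 7|z + 3|, which is < ϵ once |z + 3| < ϵ/7.
Take δ = min(1, ϵ/7). If 0 < |z + 3| < δ then both bounds hold and |z² − 9| ≤ 7|z + 3| < 7·(ϵ/7) = ϵ.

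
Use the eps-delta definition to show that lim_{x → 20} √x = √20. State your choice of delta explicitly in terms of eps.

delta = min(20, √20·eps)

Let eps > 0. We want delta > 0 such that 0 < |x − 20| < delta implies |√x − √20| < eps.
Rationalise: √x − √20 = (x − 20)/(√x + √20), so |√x − √20| = |x − 20|/(√x + √20).
Restrict delta ≤ 20 so that |x − 20| < 20 forces x > 0, and then √x + √20 > √20.
Hence |√x − √20| < |x − 20|/√20, which is < eps once |x − 20| < √20·eps.
Take delta = min(20, √20·eps). If 0 < |x − 20| < delta then x > 0 and |√x − √20| < |x − 20|/√20 < eps.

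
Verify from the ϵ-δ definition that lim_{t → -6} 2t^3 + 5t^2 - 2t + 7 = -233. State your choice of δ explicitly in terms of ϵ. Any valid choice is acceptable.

Suppose ϵ > 0. We want δ > 0 such that 0 < |t + 6| < δ implies |(2t^3 + 5t^2 - 2t + 7) + 233| < ϵ.
(2t^3 + 5t^2 - 2t + 7) + 233 = 2t^3 + 5t^2 - 2t + 240 = (t + 6)(2t^2 - 7t + 40).
So |(2t^3 + 5t^2 - 2t + 7) + 233| = |t + 6|·|2t^2 - 7t + 40|.
Require δ ≤ 1. Then |t + 6| < 1 gives |t| < 7, and by the triangle inequality |2t^2 - 7t + 40| ≤ 2·7^2 + 7·7 + 40 = 187.
Hence |(2t^3 + 5t^2 - 2t + 7) + 233| ≤ 187|t + 6| < ϵ provided |t + 6| < ϵ/187.
Choosing δ = min(1, ϵ/187) ensures both conditions, hence |(2t^3 + 5t^2 - 2t + 7) + 233| < ϵ.

δ = min(1, ϵ/187)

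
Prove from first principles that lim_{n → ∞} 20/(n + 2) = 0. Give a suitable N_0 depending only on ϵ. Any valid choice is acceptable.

Fix ϵ > 0. For n ≥ 1, |20/(n + 2) − 0| = 20/(n + 2) ≤ 20/n.
We need 20/n < ϵ, i.e. n > 20/ϵ.
Take N_0 = 20/ϵ. If n > N_0 then |20/(n + 2)| ≤ 20/n < ϵ.

N_0 = 20/ϵ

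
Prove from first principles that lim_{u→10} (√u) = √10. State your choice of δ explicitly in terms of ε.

δ = min(10, √10·ε)

Let ε > 0 be given. We want δ > 0 such that 0 < |u − 10| < δ implies |√u − √10| < ε.
Rationalise: √u − √10 = (u − 10)/(√u + √10), so |√u − √10| = |u − 10|/(√u + √10).
Restrict δ ≤ 10 so that |u − 10| < 10 forces u > 0, and then √u + √10 > √10.
Hence |√u − √10| < |u − 10|/√10, which is < ε once |u − 10| < √10·ε.
Take δ = min(10, √10·ε). If 0 < |u − 10| < δ then u > 0 and |√u − √10| < |u − 10|/√10 < ε.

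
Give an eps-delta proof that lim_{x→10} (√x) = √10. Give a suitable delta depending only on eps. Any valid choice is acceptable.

Suppose eps > 0. We want delta > 0 such that 0 < |x − 10| < delta implies |√x − √10| < eps.
Multiplying by the conjugate, |√x − √10| = |x − 10|/(√x + √10).
Restrict delta ≤ 10 so that |x − 10| < 10 forces x > 0, and then √x + √10 > √10.
Hence |√x − √10| < |x − 10|/√10, which is < eps once |x − 10| < √10·eps.
Take delta = min(10, √10·eps). If 0 < |x − 10| < delta then x > 0 and |√x − √10| < |x − 10|/√10 < eps.

delta = min(10, √10·eps)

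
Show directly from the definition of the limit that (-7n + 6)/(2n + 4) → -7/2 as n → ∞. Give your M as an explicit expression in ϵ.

M = 10/ϵ

Fix ϵ > 0. For n ≥ 1, |(-7n + 6)/(2n + 4) + 7/2| = |40|/(2(2n + 4)) = 40/(2(2n + 4)).
Since 2n + 4 ≥ 2n for n ≥ 1, this is ≤ 40/(2·2n) = 10/n.
So |(-7n + 6)/(2n + 4) + 7/2| < ϵ whenever n > 10/ϵ.
Take M = 10/ϵ. If n > M then |(-7n + 6)/(2n + 4) + 7/2| ≤ 10/n < ϵ.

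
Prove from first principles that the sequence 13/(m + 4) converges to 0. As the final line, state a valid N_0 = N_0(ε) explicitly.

N_0 = 13/ε

Let ε > 0 be given. For m ≥ 1, |13/(m + 4) − 0| = 13/(m + 4) ≤ 13/m.
We need 13/m < ε, i.e. m > 13/ε.
Take N_0 = 13/ε. If m > N_0 then |13/(m + 4)| ≤ 13/m < ε.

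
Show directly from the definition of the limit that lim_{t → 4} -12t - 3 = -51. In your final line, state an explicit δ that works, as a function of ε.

Suppose ε > 0. We need δ > 0 so that 0 < |t − 4| < δ implies |(-12t - 3) + 51| < ε.
Since (-12t - 3) + 51 = -12(t − 4), we have |(-12t - 3) + 51| = 12|t − 4|.
So 12|t − 4| < ε exactly when |t − 4| < ε/12.
Choosing δ = ε/12 gives |(-12t - 3) + 51| = 12|t − 4| < ε whenever |t − 4| < δ.

δ = ε/12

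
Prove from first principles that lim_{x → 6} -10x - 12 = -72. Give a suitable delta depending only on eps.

Let eps > 0 be given. We need delta > 0 so that 0 < |x − 6| < delta implies |(-10x - 12) + 72| < eps.
|(-10x - 12) + 72| = |-10x + 60| = 10|x − 6|.
Thus it suffices that |x − 6| < eps/10.
Take delta = eps/10. If 0 < |x − 6| < delta then |(-10x - 12) + 72| = 10|x − 6| < 10·(eps/10) = eps.

delta = eps/10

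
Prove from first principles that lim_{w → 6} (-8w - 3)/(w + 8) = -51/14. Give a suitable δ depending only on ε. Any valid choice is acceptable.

δ = min(7, (98/61)ε)

Suppose ε > 0. We want δ > 0 with 0 < |w − 6| < δ ⇒ |(-8w - 3)/(w + 8) + 51/14| < ε.
Combining over a common denominator, (-8w - 3)/(w + 8) + 51/14 = [(-8w - 3)·14 − (-51)·(w + 8)] / [14·(w + 8)] = -61(w − 6) / (14(w + 8)).
So |(-8w - 3)/(w + 8) + 51/14| = 61|w − 6| / (14·|w + 8|).
Require δ ≤ 7, so |w + 8| ≥ |14| − |w − 6| > 14 − 7 = 7.
Hence |(-8w - 3)/(w + 8) + 51/14| < 61|w − 6|/(14·7) = (61/98)|w − 6|, which is < ε once |w − 6| < (98/61)ε.
Take δ = min(7, (98/61)ε). Then 0 < |w − 6| < δ forces both bounds, so |(-8w - 3)/(w + 8) + 51/14| < ε.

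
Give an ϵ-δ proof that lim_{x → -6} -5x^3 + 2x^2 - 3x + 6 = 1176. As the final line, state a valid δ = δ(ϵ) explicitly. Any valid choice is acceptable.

δ = min(1, ϵ/664)

Suppose ϵ > 0. We want δ > 0 such that 0 < |x + 6| < δ implies |(-5x^3 + 2x^2 - 3x + 6) − 1176| < ϵ.
(-5x^3 + 2x^2 - 3x + 6) − 1176 = -5x^3 + 2x^2 - 3x - 1170 = (x + 6)(-5x^2 + 32x - 195).
So |(-5x^3 + 2x^2 - 3x + 6) − 1176| = |x + 6|·|-5x^2 + 32x - 195|.
Require δ ≤ 1. Then |x + 6| < 1 gives |x| < 7, and by the triangle inequality |-5x^2 + 32x - 195| ≤ 5·7^2 + 32·7 + 195 = 664.
Hence |(-5x^3 + 2x^2 - 3x + 6) − 1176| ≤ 664|x + 6| < ϵ provided |x + 6| < ϵ/664.
Take δ = min(1, ϵ/664). Then 0 < |x + 6| < δ gives both |x + 6| < 1 and |x + 6| < ϵ/664, so |(-5x^3 + 2x^2 - 3x + 6) − 1176| < ϵ.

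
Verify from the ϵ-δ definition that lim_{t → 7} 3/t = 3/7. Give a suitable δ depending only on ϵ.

Let ϵ > 0. We seek δ > 0 such that 0 < |t − 7| < δ implies |3/t − (3/7)| < ϵ.
|3/t − (3/7)| = 3·|7 − t|/(7·|t|) = 3|t − 7|/(7|t|).
Restrict δ ≤ 7/2. Then |t − 7| < 7/2 gives |t| > 7/2, so 7|t| > 49/2.
Then |3/t − (3/7)| < 3|t − 7|/(49/2), which is < ϵ when |t − 7| < (49/6)ϵ.
Take δ = min(7/2, (49/6)ϵ). Then 0 < |t − 7| < δ gives both |t − 7| < 7/2 and |t − 7| < (49/6)ϵ, so |3/t − (3/7)| < ϵ.

δ = min(7/2, (49/6)ϵ)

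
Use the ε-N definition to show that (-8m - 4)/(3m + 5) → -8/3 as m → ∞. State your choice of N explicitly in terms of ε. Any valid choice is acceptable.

Suppose ε > 0. For m ≥ 1, |(-8m - 4)/(3m + 5) + 8/3| = |28|/(3(3m + 5)) = 28/(3(3m + 5)).
Since 3m + 5 ≥ 3m for m ≥ 1, this is ≤ 28/(3·3m) = (28/9)/m.
So |(-8m - 4)/(3m + 5) + 8/3| < ε whenever m > (28/9)/ε.
Take N = (28/9)/ε. If m > N then |(-8m - 4)/(3m + 5) + 8/3| ≤ (28/9)/m < ε.

N = (28/9)/ε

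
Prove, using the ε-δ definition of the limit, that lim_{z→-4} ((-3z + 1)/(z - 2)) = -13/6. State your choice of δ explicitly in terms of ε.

Suppose ε > 0. We want δ > 0 with 0 < |z + 4| < δ ⇒ |(-3z + 1)/(z - 2) + 13/6| < ε.
Combining over a common denominator, (-3z + 1)/(z - 2) + 13/6 = [(-3z + 1)·(-6) − 13·(z - 2)] / [(-6)·(z - 2)] = 5(z + 4) / ((-6)(z - 2)).
So |(-3z + 1)/(z - 2) + 13/6| = 5|z + 4| / (6·|z − 2|).
Require δ ≤ 3, so |z − 2| ≥ |-6| − |z + 4| > 6 − 3 = 3.
Hence |(-3z + 1)/(z - 2) + 13/6| < 5|z + 4|/(6·3) = (5/18)|z + 4|, which is < ε once |z + 4| < (18/5)ε.
Take δ = min(3, (18/5)ε). Then 0 < |z + 4| < δ forces both bounds, so |(-3z + 1)/(z - 2) + 13/6| < ε.

δ = min(3, (18/5)ε)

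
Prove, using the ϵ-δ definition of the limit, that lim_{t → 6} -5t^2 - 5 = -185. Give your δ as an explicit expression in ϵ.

δ = min(1, ϵ/65)

Let ϵ > 0. We want δ > 0 such that 0 < |t − 6| < δ implies |(-5t^2 - 5) + 185| < ϵ.
(-5t^2 - 5) + 185 = -5t^2 + 180 = (t − 6)(-5t - 30).
So |(-5t^2 - 5) + 185| = |t − 6|·|-5t - 30|.
Assume first that |t − 6| < 1, so |t| < 7. Then |-5t - 30| ≤ 5·7 + 30 = 65.
Hence |(-5t^2 - 5) + 185| ≤ 65|t − 6| < ϵ provided |t − 6| < ϵ/65.
Take δ = min(1, ϵ/65). Then 0 < |t − 6| < δ gives both |t − 6| < 1 and |t − 6| < ϵ/65, so |(-5t^2 - 5) + 185| < ϵ.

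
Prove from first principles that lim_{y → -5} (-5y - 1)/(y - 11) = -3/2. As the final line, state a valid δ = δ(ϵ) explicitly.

δ = min(8, (16/7)ϵ)

Let ϵ > 0. We want δ > 0 with 0 < |y + 5| < δ ⇒ |(-5y - 1)/(y - 11) + 3/2| < ϵ.
Combining over a common denominator, (-5y - 1)/(y - 11) + 3/2 = [(-5y - 1)·(-16) − 24·(y - 11)] / [(-16)·(y - 11)] = 56(y + 5) / ((-16)(y - 11)).
So |(-5y - 1)/(y - 11) + 3/2| = 56|y + 5| / (16·|y − 11|).
Require δ ≤ 8, so |y − 11| ≥ |-16| − |y + 5| > 16 − 8 = 8.
Hence |(-5y - 1)/(y - 11) + 3/2| < 56|y + 5|/(16·8) = (7/16)|y + 5|, which is < ϵ once |y + 5| < (16/7)ϵ.
Take δ = min(8, (16/7)ϵ). Then 0 < |y + 5| < δ forces both bounds, so |(-5y - 1)/(y - 11) + 3/2| < ϵ.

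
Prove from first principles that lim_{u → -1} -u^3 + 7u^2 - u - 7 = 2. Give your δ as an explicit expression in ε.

Suppose ε > 0. We want δ > 0 such that 0 < |u + 1| < δ implies |(-u^3 + 7u^2 - u - 7) − 2| < ε.
(-u^3 + 7u^2 - u - 7) − 2 = -u^3 + 7u^2 - u - 9 = (u + 1)(-u^2 + 8u - 9).
So |(-u^3 + 7u^2 - u - 7) − 2| = |u + 1|·|-u^2 + 8u - 9|.
Assume first that |u + 1| < 1, so |u| < 2. Then |-u^2 + 8u - 9| ≤ 2^2 + 8·2 + 9 = 29.
Hence |(-u^3 + 7u^2 - u - 7) − 2| ≤ 29|u + 1| < ε provided |u + 1| < ε/29.
Choosing δ = min(1, ε/29) ensures both conditions, hence |(-u^3 + 7u^2 - u - 7) − 2| < ε.

δ = min(1, ε/29)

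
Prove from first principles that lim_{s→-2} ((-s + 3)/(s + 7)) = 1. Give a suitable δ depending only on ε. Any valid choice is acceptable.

Suppose ε > 0. We want δ > 0 with 0 < |s + 2| < δ ⇒ |(-s + 3)/(s + 7) − 1| < ε.
Combining over a common denominator, (-s + 3)/(s + 7) − 1 = [(-s + 3)·5 − 5·(s + 7)] / [5·(s + 7)] = -10(s + 2) / (5(s + 7)).
So |(-s + 3)/(s + 7) − 1| = 10|s + 2| / (5·|s + 7|).
Require δ ≤ 5/2, so |s + 7| ≥ |5| − |s + 2| > 5 − 5/2 = 5/2.
Hence |(-s + 3)/(s + 7) − 1| < 10|s + 2|/(5·(5/2)) = (4/5)|s + 2|, which is < ε once |s + 2| < (5/4)ε.
Take δ = min(5/2, (5/4)ε). Then 0 < |s + 2| < δ forces both bounds, so |(-s + 3)/(s + 7) − 1| < ε.

δ = min(5/2, (5/4)ε)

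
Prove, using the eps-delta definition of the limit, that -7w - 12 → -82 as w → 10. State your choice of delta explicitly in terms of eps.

delta = eps/7

Suppose eps > 0. We need delta > 0 so that 0 < |w − 10| < delta implies |(-7w - 12) + 82| < eps.
Since (-7w - 12) + 82 = -7(w − 10), we have |(-7w - 12) + 82| = 7|w − 10|.
So 7|w − 10| < eps exactly when |w − 10| < eps/7.
Choosing delta = eps/7 gives |(-7w - 12) + 82| = 7|w − 10| < eps whenever |w − 10| < delta.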